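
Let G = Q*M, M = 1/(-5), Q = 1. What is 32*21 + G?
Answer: 3359/5 ≈ 671.80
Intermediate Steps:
M = -⅕ ≈ -0.20000
G = -⅕ (G = 1*(-⅕) = -⅕ ≈ -0.20000)
32*21 + G = 32*21 - ⅕ = 672 - ⅕ = 3359/5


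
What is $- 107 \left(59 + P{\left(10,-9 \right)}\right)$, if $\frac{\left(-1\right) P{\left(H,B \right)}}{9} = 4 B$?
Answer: $-40981$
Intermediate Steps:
$P{\left(H,B \right)} = - 36 B$ ($P{\left(H,B \right)} = - 9 \cdot 4 B = - 36 B$)
$- 107 \left(59 + P{\left(10,-9 \right)}\right) = - 107 \left(59 - -324\right) = - 107 \left(59 + 324\right) = \left(-107\right) 383 = -40981$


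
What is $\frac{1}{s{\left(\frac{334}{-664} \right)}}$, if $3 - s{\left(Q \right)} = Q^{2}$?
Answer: $\frac{110224}{302783} \approx 0.36404$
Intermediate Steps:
$s{\left(Q \right)} = 3 - Q^{2}$
$\frac{1}{s{\left(\frac{334}{-664} \right)}} = \frac{1}{3 - \left(\frac{334}{-664}\right)^{2}} = \frac{1}{3 - \left(334 \left(- \frac{1}{664}\right)\right)^{2}} = \frac{1}{3 - \left(- \frac{167}{332}\right)^{2}} = \frac{1}{3 - \frac{27889}{110224}} = \frac{1}{\frac{302783}{110224}} = \frac{110224}{302783}$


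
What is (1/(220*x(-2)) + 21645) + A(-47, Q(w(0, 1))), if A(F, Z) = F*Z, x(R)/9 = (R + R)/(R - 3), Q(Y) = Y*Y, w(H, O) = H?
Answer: 34285681/1584 ≈ 21645.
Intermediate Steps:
Q(Y) = Y**2
x(R) = 18*R/(-3 + R) (x(R) = 9*((R + R)/(R - 3)) = 9*((2*R)/(-3 + R)) = 9*(2*R/(-3 + R)) = 18*R/(-3 + R))
(1/(220*x(-2)) + 21645) + A(-47, Q(w(0, 1))) = (1/(220*(18*(-2)/(-3 - 2))) + 21645) - 47*0**2 = (1/(220*(18*(-2)/(-5))) + 21645) - 47*0 = (1/(220*(18*(-2)*(-1/5))) + 21645) + 0 = (1/(220*(36/5)) + 21645) + 0 = (1/1584 + 21645) + 0 = 34285681/1584 + 0 = 34285681/1584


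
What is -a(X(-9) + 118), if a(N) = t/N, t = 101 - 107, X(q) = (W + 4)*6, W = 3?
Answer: 3/80 ≈ 0.037500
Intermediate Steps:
X(q) = 42 (X(q) = (3 + 4)*6 = 7*6 = 42)
t = -6
a(N) = -6/N
-a(X(-9) + 118) = -(-6)/(42 + 118) = -(-6)/160 = -1*(-3/80) = 3/80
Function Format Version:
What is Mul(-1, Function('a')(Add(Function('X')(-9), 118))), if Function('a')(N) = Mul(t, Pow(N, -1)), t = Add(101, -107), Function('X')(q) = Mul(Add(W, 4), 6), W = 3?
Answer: Rational(3, 80) ≈ 0.037500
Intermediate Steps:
Function('X')(q) = 42 (Function('X')(q) = Mul(Add(3, 4), 6) = Mul(7, 6) = 42)
t = -6
Function('a')(N) = Mul(-6, Pow(N, -1))
Mul(-1, Function('a')(Add(Function('X')(-9), 118))) = Mul(-1, Mul(-6, Pow(Add(42, 118), -1))) = Mul(-1, Mul(-6, Pow(160, -1))) = Mul(-1, Mul(-6, Rational(1, 160))) = Mul(-1, Rational(-3, 80)) = Rational(3, 80)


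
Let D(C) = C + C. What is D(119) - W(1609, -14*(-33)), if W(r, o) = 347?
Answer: -109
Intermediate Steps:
D(C) = 2*C
D(119) - W(1609, -14*(-33)) = 2*119 - 1*347 = 238 - 347 = -109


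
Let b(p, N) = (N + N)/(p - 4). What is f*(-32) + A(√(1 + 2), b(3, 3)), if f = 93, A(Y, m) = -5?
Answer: -2981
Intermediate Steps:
b(p, N) = 2*N/(-4 + p) (b(p, N) = (2*N)/(-4 + p) = 2*N/(-4 + p))
f*(-32) + A(√(1 + 2), b(3, 3)) = 93*(-32) - 5 = -2976 - 5 = -2981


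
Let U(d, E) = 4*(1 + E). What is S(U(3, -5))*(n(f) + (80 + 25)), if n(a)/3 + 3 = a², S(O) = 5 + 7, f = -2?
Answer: 1296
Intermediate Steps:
U(d, E) = 4 + 4*E
S(O) = 12
n(a) = -9 + 3*a²
S(U(3, -5))*(n(f) + (80 + 25)) = 12*((-9 + 3*(-2)²) + (80 + 25)) = 12*((-9 + 3*4) + 105) = 12*((-9 + 12) + 105) = 12*(3 + 105) = 12*108 = 1296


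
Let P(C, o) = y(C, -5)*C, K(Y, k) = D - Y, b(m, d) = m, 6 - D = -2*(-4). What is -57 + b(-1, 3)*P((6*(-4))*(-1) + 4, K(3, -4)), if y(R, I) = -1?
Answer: -29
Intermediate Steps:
D = -2 (D = 6 - (-2)*(-4) = 6 - 1*8 = 6 - 8 = -2)
K(Y, k) = -2 - Y
P(C, o) = -C
-57 + b(-1, 3)*P((6*(-4))*(-1) + 4, K(3, -4)) = -57 - (-1)*((6*(-4))*(-1) + 4) = -57 - (-1)*(-24*(-1) + 4) = -57 - (-1)*(24 + 4) = -57 - (-1)*28 = -57 - 1*(-28) = -57 + 28 = -29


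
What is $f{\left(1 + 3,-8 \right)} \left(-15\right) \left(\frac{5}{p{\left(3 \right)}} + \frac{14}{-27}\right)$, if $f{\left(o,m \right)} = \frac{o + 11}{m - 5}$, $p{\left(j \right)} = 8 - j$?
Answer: $\frac{25}{3} \approx 8.3333$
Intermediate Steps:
$f{\left(o,m \right)} = \frac{11 + o}{-5 + m}$
$f{\left(1 + 3,-8 \right)} \left(-15\right) \left(\frac{5}{p{\left(3 \right)}} + \frac{14}{-27}\right) = \frac{11 + \left(1 + 3\right)}{-5 - 8} \left(-15\right) \left(\frac{5}{8 - 3} + \frac{14}{-27}\right) = \frac{11 + 4}{-13} \left(-15\right) \left(\frac{5}{8 - 3} + 14 \left(- \frac{1}{27}\right)\right) = \left(- \frac{1}{13}\right) 15 \left(-15\right) \left(\frac{5}{5} - \frac{14}{27}\right) = \left(- \frac{15}{13}\right) \left(-15\right) \left(5 \cdot \frac{1}{5} - \frac{14}{27}\right) = \frac{225 \left(1 - \frac{14}{27}\right)}{13} = \frac{225}{13} \cdot \frac{13}{27} = \frac{25}{3}$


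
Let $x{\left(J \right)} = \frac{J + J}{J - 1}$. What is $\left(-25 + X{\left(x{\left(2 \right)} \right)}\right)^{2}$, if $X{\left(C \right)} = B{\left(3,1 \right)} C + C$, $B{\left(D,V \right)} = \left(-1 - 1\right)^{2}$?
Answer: $25$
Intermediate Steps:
$x{\left(J \right)} = \frac{2 J}{-1 + J}$
$B{\left(D,V \right)} = 4$ ($B{\left(D,V \right)} = \left(-2\right)^{2} = 4$)
$X{\left(C \right)} = 5 C$ ($X{\left(C \right)} = 4 C + C = 5 C$)
$\left(-25 + X{\left(x{\left(2 \right)} \right)}\right)^{2} = \left(-25 + 5 \cdot 2 \cdot 2 \frac{1}{-1 + 2}\right)^{2} = \left(-25 + 5 \cdot 2 \cdot 2 \cdot 1^{-1}\right)^{2} = \left(-25 + 5 \cdot 2 \cdot 2 \cdot 1\right)^{2} = \left(-25 + 5 \cdot 4\right)^{2} = \left(-25 + 20\right)^{2} = \left(-5\right)^{2} = 25$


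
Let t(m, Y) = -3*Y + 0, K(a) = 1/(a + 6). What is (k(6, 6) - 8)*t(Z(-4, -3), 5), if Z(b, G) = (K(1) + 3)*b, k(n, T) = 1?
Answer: 105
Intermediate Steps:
K(a) = 1/(6 + a)
Z(b, G) = 22*b/7 (Z(b, G) = (1/(6 + 1) + 3)*b = (1/7 + 3)*b = (⅐ + 3)*b = 22*b/7)
t(m, Y) = -3*Y
(k(6, 6) - 8)*t(Z(-4, -3), 5) = (1 - 8)*(-3*5) = -7*(-15) = 105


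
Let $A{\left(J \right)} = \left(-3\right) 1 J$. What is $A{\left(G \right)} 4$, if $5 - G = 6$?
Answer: $12$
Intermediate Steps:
$G = -1$ ($G = 5 - 6 = -1$)
$A{\left(J \right)} = - 3 J$
$A{\left(G \right)} 4 = \left(-3\right) \left(-1\right) 4 = 3 \cdot 4 = 12$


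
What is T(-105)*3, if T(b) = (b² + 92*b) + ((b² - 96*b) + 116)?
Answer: 67758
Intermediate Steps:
T(b) = 116 - 4*b + 2*b² (T(b) = (b² + 92*b) + (116 + b² - 96*b) = 116 - 4*b + 2*b²)
T(-105)*3 = (116 - 4*(-105) + 2*(-105)²)*3 = (116 + 420 + 2*11025)*3 = (116 + 420 + 22050)*3 = 22586*3 = 67758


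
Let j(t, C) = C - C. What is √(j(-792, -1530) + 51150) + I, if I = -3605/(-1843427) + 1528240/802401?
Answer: 122612675395/64311637749 + 5*√2046 ≈ 228.07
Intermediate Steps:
j(t, C) = 0
I = 122612675395/64311637749 (I = -3605*(-1/1843427) + 1528240*(1/802401) = 3605/1843427 + 1528240/802401 = 122612675395/64311637749 ≈ 1.9065)
√(j(-792, -1530) + 51150) + I = √(0 + 51150) + 122612675395/64311637749 = √51150 + 122612675395/64311637749 = 5*√2046 + 122612675395/64311637749 = 122612675395/64311637749 + 5*√2046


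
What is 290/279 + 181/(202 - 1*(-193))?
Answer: 165049/110205 ≈ 1.4977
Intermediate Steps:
290/279 + 181/(202 - 1*(-193)) = 290*(1/279) + 181/(202 + 193) = 290/279 + 181/395 = 165049/110205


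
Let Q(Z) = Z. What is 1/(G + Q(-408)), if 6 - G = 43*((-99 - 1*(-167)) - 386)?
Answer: 1/13272 ≈ 7.5347e-5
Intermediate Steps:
G = 13680 (G = 6 - 43*((-99 - 1*(-167)) - 386) = 6 - 43*((-99 + 167) - 386) = 6 - 43*(68 - 386) = 6 - 43*(-318) = 6 - 1*(-13674) = 6 + 13674 = 13680)
1/(G + Q(-408)) = 1/(13680 - 408) = 1/13272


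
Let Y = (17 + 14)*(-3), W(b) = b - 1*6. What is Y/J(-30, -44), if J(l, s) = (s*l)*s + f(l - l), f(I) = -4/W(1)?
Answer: 465/290396 ≈ 0.0016013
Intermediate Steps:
W(b) = -6 + b (W(b) = b - 6 = -6 + b)
Y = -93 (Y = 31*(-3) = -93)
f(I) = 4/5 (f(I) = -4/(-6 + 1) = -4/(-5) = -4*(-1/5) = 4/5)
J(l, s) = 4/5 + l*s**2 (J(l, s) = (s*l)*s + 4/5 = (l*s)*s + 4/5 = l*s**2 + 4/5 = 4/5 + l*s**2)
Y/J(-30, -44) = -93/(4/5 - 30*(-44)**2) = -93/(4/5 - 30*1936) = -93/(4/5 - 58080) = -93/(-290396/5) = -93*(-5/290396) = 465/290396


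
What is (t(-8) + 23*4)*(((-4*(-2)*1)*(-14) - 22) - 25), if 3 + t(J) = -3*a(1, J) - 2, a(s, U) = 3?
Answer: -12402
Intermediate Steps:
t(J) = -14 (t(J) = -3 + (-3*3 - 2) = -3 + (-9 - 2) = -3 - 11 = -14)
(t(-8) + 23*4)*(((-4*(-2)*1)*(-14) - 22) - 25) = (-14 + 23*4)*(((-4*(-2)*1)*(-14) - 22) - 25) = (-14 + 92)*(((8*1)*(-14) - 22) - 25) = 78*((8*(-14) - 22) - 25) = 78*((-112 - 22) - 25) = 78*(-134 - 25) = 78*(-159) = -12402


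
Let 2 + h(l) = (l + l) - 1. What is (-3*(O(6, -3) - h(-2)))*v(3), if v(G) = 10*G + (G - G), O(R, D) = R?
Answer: -1170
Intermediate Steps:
h(l) = -3 + 2*l (h(l) = -2 + ((l + l) - 1) = -2 + (2*l - 1) = -2 + (-1 + 2*l) = -3 + 2*l)
v(G) = 10*G (v(G) = 10*G + 0 = 10*G)
(-3*(O(6, -3) - h(-2)))*v(3) = (-3*(6 - (-3 + 2*(-2))))*(10*3) = -3*(6 - (-3 - 4))*30 = -3*(6 - 1*(-7))*30 = -3*(6 + 7)*30 = -3*13*30 = -39*30 = -1170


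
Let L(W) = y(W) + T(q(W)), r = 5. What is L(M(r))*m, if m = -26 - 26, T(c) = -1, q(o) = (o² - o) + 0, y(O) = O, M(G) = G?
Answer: -208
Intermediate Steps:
q(o) = o² - o
m = -52
L(W) = -1 + W (L(W) = W - 1 = -1 + W)
L(M(r))*m = (-1 + 5)*(-52) = 4*(-52) = -208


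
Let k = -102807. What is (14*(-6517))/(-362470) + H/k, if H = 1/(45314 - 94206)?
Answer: 229301159424671/910966825127340 ≈ 0.25171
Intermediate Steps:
H = -1/48892 (H = 1/(-48892) = -1/48892 ≈ -2.0453e-5)
(14*(-6517))/(-362470) + H/k = (14*(-6517))/(-362470) - 1/48892/(-102807) = -91238*(-1/362470) - 1/48892*(-1/102807) = 45619/181235 + 1/5026439844 = 229301159424671/910966825127340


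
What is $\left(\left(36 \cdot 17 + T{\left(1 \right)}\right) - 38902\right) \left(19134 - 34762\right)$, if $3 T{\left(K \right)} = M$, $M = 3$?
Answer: $598380492$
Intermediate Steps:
$T{\left(K \right)} = 1$ ($T{\left(K \right)} = \frac{1}{3} \cdot 3 = 1$)
$\left(\left(36 \cdot 17 + T{\left(1 \right)}\right) - 38902\right) \left(19134 - 34762\right) = \left(\left(36 \cdot 17 + 1\right) - 38902\right) \left(19134 - 34762\right) = \left(\left(612 + 1\right) - 38902\right) \left(-15628\right) = \left(613 - 38902\right) \left(-15628\right) = \left(-38289\right) \left(-15628\right) = 598380492$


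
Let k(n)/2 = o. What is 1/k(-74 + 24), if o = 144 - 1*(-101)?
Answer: 1/490 ≈ 0.0020408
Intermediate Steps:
o = 245 (o = 144 + 101 = 245)
k(n) = 490 (k(n) = 2*245 = 490)
1/k(-74 + 24) = 1/490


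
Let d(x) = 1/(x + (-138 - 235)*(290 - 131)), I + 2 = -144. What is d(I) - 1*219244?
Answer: -13034713533/59453 ≈ -2.1924e+5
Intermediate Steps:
I = -146 (I = -2 - 144 = -146)
d(x) = 1/(-59307 + x) (d(x) = 1/(x - 373*159) = 1/(x - 59307) = 1/(-59307 + x))
d(I) - 1*219244 = 1/(-59307 - 146) - 1*219244 = 1/(-59453) - 219244 = -1/59453 - 219244 = -13034713533/59453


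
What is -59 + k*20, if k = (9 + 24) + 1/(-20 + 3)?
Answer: 10197/17 ≈ 599.82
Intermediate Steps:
k = 560/17 (k = 33 + 1/(-17) = 33 - 1/17 = 560/17 ≈ 32.941)
-59 + k*20 = -59 + (560/17)*20 = -59 + 11200/17 = 10197/17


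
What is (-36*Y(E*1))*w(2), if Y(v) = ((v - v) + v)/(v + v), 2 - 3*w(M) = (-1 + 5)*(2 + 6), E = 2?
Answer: 180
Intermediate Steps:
w(M) = -10 (w(M) = ⅔ - (-1 + 5)*(2 + 6)/3 = ⅔ - 4*8/3 = ⅔ - ⅓*32 = ⅔ - 32/3 = -10)
Y(v) = ½ (Y(v) = (0 + v)/((2*v)) = v*(1/(2*v)) = ½)
(-36*Y(E*1))*w(2) = -36*½*(-10) = -18*(-10) = 180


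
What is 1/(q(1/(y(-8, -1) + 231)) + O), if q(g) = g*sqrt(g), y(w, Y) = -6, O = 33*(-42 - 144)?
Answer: -3375/20715749 ≈ -0.00016292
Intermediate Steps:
O = -6138 (O = 33*(-186) = -6138)
q(g) = g**(3/2)
1/(q(1/(y(-8, -1) + 231)) + O) = 1/((1/(-6 + 231))**(3/2) - 6138) = 1/((1/225)**(3/2) - 6138) = 1/(1/3375 - 6138) = 1/(-20715749/3375) = -3375/20715749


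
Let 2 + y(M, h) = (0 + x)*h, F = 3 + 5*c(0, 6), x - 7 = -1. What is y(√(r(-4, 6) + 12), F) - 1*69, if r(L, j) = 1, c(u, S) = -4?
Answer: -173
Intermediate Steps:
x = 6 (x = 7 - 1 = 6)
F = -17 (F = 3 + 5*(-4) = 3 - 20 = -17)
y(M, h) = -2 + 6*h (y(M, h) = -2 + (0 + 6)*h = -2 + 6*h)
y(√(r(-4, 6) + 12), F) - 1*69 = (-2 + 6*(-17)) - 1*69 = (-2 - 102) - 69 = -104 - 69 = -173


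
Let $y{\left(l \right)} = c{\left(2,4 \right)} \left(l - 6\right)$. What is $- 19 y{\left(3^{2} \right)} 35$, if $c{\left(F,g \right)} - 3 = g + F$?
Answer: $-17955$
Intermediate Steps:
$c{\left(F,g \right)} = 3 + F + g$ ($c{\left(F,g \right)} = 3 + \left(g + F\right) = 3 + \left(F + g\right) = 3 + F + g$)
$y{\left(l \right)} = -54 + 9 l$ ($y{\left(l \right)} = \left(3 + 2 + 4\right) \left(l - 6\right) = 9 \left(-6 + l\right) = -54 + 9 l$)
$- 19 y{\left(3^{2} \right)} 35 = - 19 \left(-54 + 9 \cdot 3^{2}\right) 35 = - 19 \left(-54 + 9 \cdot 9\right) 35 = - 19 \left(-54 + 81\right) 35 = \left(-19\right) 27 \cdot 35 = \left(-513\right) 35 = -17955$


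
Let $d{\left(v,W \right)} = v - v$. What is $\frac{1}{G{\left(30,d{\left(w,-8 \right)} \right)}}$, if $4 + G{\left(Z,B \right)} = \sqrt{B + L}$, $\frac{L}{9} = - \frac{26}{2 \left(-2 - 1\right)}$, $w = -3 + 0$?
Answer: $\frac{4}{23} + \frac{\sqrt{39}}{23} \approx 0.44543$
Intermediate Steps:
$w = -3$
$L = 39$ ($L = 9 \left(- \frac{26}{2 \left(-2 - 1\right)}\right) = 9 \left(- \frac{26}{2 \left(-3\right)}\right) = 9 \left(- \frac{26}{-6}\right) = 9 \left(\left(-26\right) \left(- \frac{1}{6}\right)\right) = 9 \cdot \frac{13}{3} = 39$)
$d{\left(v,W \right)} = 0$
$G{\left(Z,B \right)} = -4 + \sqrt{39 + B}$ ($G{\left(Z,B \right)} = -4 + \sqrt{B + 39} = -4 + \sqrt{39 + B}$)
$\frac{1}{G{\left(30,d{\left(w,-8 \right)} \right)}} = \frac{1}{-4 + \sqrt{39 + 0}} = \frac{1}{-4 + \sqrt{39}}$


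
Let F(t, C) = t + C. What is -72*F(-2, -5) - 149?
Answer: 355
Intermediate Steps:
F(t, C) = C + t
-72*F(-2, -5) - 149 = -72*(-5 - 2) - 149 = -72*(-7) - 149 = 504 - 149 = 355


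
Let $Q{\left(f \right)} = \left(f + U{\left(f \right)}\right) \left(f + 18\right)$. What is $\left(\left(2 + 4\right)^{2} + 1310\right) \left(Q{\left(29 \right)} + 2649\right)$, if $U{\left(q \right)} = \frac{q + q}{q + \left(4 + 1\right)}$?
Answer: $\frac{93637182}{17} \approx 5.5081 \cdot 10^{6}$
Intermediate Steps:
$U{\left(q \right)} = \frac{2 q}{5 + q}$ ($U{\left(q \right)} = \frac{2 q}{q + 5} = \frac{2 q}{5 + q}$)
$Q{\left(f \right)} = \left(18 + f\right) \left(f + \frac{2 f}{5 + f}\right)$ ($Q{\left(f \right)} = \left(f + \frac{2 f}{5 + f}\right) \left(f + 18\right) = \left(f + \frac{2 f}{5 + f}\right) \left(18 + f\right) = \left(18 + f\right) \left(f + \frac{2 f}{5 + f}\right)$)
$\left(\left(2 + 4\right)^{2} + 1310\right) \left(Q{\left(29 \right)} + 2649\right) = \left(\left(2 + 4\right)^{2} + 1310\right) \left(\frac{29 \left(126 + 29^{2} + 25 \cdot 29\right)}{5 + 29} + 2649\right) = \left(6^{2} + 1310\right) \left(\frac{29 \left(126 + 841 + 725\right)}{34} + 2649\right) = \left(36 + 1310\right) \left(29 \cdot \frac{1}{34} \cdot 1692 + 2649\right) = 1346 \left(\frac{24534}{17} + 2649\right) = 1346 \cdot \frac{69567}{17} = \frac{93637182}{17}$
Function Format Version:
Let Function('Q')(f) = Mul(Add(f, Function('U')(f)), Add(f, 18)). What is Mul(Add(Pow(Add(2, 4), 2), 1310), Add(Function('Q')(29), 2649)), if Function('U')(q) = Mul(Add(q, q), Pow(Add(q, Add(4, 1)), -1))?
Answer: Rational(93637182, 17) ≈ 5.5081e+6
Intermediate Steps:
Function('U')(q) = Mul(2, q, Pow(Add(5, q), -1)) (Function('U')(q) = Mul(Mul(2, q), Pow(Add(q, 5), -1)) = Mul(Mul(2, q), Pow(Add(5, q), -1)) = Mul(2, q, Pow(Add(5, q), -1)))
Function('Q')(f) = Mul(Add(18, f), Add(f, Mul(2, f, Pow(Add(5, f), -1)))) (Function('Q')(f) = Mul(Add(f, Mul(2, f, Pow(Add(5, f), -1))), Add(f, 18)) = Mul(Add(f, Mul(2, f, Pow(Add(5, f), -1))), Add(18, f)) = Mul(Add(18, f), Add(f, Mul(2, f, Pow(Add(5, f), -1)))))
Mul(Add(Pow(Add(2, 4), 2), 1310), Add(Function('Q')(29), 2649)) = Mul(Add(Pow(Add(2, 4), 2), 1310), Add(Mul(29, Pow(Add(5, 29), -1), Add(126, Pow(29, 2), Mul(25, 29))), 2649)) = Mul(Add(Pow(6, 2), 1310), Add(Mul(29, Pow(34, -1), Add(126, 841, 725)), 2649)) = Mul(Add(36, 1310), Add(Mul(29, Rational(1, 34), 1692), 2649)) = Mul(1346, Add(Rational(24534, 17), 2649)) = Mul(1346, Rational(69567, 17)) = Rational(93637182, 17)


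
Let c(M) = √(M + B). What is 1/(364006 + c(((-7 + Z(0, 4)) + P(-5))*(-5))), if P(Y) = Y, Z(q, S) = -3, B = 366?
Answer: 1/364027 ≈ 2.7470e-6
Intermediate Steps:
c(M) = √(366 + M) (c(M) = √(M + 366) = √(366 + M))
1/(364006 + c(((-7 + Z(0, 4)) + P(-5))*(-5))) = 1/(364006 + √(366 + ((-7 - 3) - 5)*(-5))) = 1/(364006 + √(366 + (-10 - 5)*(-5))) = 1/(364006 + √(366 - 15*(-5))) = 1/(364006 + √(366 + 75)) = 1/(364006 + √441) = 1/(364006 + 21) = 1/364027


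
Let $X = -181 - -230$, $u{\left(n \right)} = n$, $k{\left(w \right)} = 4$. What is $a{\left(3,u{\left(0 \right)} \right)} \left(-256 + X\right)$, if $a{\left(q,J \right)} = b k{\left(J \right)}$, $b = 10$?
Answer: $-8280$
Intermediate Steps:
$X = 49$ ($X = -181 + 230 = 49$)
$a{\left(q,J \right)} = 40$ ($a{\left(q,J \right)} = 10 \cdot 4 = 40$)
$a{\left(3,u{\left(0 \right)} \right)} \left(-256 + X\right) = 40 \left(-256 + 49\right) = 40 \left(-207\right) = -8280$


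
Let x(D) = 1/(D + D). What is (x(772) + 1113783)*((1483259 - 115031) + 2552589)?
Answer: 6742554315098601/1544 ≈ 4.3669e+12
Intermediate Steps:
x(D) = 1/(2*D)
(x(772) + 1113783)*((1483259 - 115031) + 2552589) = ((½)/772 + 1113783)*((1483259 - 115031) + 2552589) = ((½)*(1/772) + 1113783)*(1368228 + 2552589) = (1/1544 + 1113783)*3920817 = (1719680953/1544)*3920817 = 6742554315098601/1544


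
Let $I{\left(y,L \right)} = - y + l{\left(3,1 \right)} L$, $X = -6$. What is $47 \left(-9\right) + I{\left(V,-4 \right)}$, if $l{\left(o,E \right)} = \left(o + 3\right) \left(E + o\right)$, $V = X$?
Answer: $-513$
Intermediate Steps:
$V = -6$
$l{\left(o,E \right)} = \left(3 + o\right) \left(E + o\right)$
$I{\left(y,L \right)} = - y + 24 L$ ($I{\left(y,L \right)} = - y + \left(3^{2} + 3 \cdot 1 + 3 \cdot 3 + 1 \cdot 3\right) L = - y + \left(9 + 3 + 9 + 3\right) L = - y + 24 L$)
$47 \left(-9\right) + I{\left(V,-4 \right)} = 47 \left(-9\right) + \left(\left(-1\right) \left(-6\right) + 24 \left(-4\right)\right) = -423 + \left(6 - 96\right) = -423 - 90 = -513$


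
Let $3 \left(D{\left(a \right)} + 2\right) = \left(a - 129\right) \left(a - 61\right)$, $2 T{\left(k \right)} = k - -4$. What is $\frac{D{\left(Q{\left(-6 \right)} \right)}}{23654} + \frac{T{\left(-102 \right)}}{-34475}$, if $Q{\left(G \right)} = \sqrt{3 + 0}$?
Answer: $\frac{6539464}{58247975} - \frac{95 \sqrt{3}}{35481} \approx 0.10763$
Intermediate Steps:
$T{\left(k \right)} = 2 + \frac{k}{2}$ ($T{\left(k \right)} = \frac{k - -4}{2} = \frac{k + 4}{2} = \frac{4 + k}{2} = 2 + \frac{k}{2}$)
$Q{\left(G \right)} = \sqrt{3}$
$D{\left(a \right)} = -2 + \frac{\left(-129 + a\right) \left(-61 + a\right)}{3}$ ($D{\left(a \right)} = -2 + \frac{\left(a - 129\right) \left(a - 61\right)}{3} = -2 + \frac{\left(-129 + a\right) \left(a - 61\right)}{3} = -2 + \frac{\left(-129 + a\right) \left(-61 + a\right)}{3}$)
$\frac{D{\left(Q{\left(-6 \right)} \right)}}{23654} + \frac{T{\left(-102 \right)}}{-34475} = \frac{2621 - \frac{190 \sqrt{3}}{3} + \frac{\left(\sqrt{3}\right)^{2}}{3}}{23654} + \frac{2 + \frac{1}{2} \left(-102\right)}{-34475} = \left(2621 - \frac{190 \sqrt{3}}{3} + \frac{1}{3} \cdot 3\right) \frac{1}{23654} + \left(2 - 51\right) \left(- \frac{1}{34475}\right) = \left(2621 - \frac{190 \sqrt{3}}{3} + 1\right) \frac{1}{23654} - - \frac{7}{4925} = \left(2622 - \frac{190 \sqrt{3}}{3}\right) \frac{1}{23654} + \frac{7}{4925} = \left(\frac{1311}{11827} - \frac{95 \sqrt{3}}{35481}\right) + \frac{7}{4925} = \frac{6539464}{58247975} - \frac{95 \sqrt{3}}{35481}$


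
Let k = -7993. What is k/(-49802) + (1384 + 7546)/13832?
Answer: 7306461/9063964 ≈ 0.80610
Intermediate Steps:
k/(-49802) + (1384 + 7546)/13832 = -7993/(-49802) + (1384 + 7546)/13832 = -7993*(-1/49802) + 8930*(1/13832) = 7993/49802 + 235/364 = 7306461/9063964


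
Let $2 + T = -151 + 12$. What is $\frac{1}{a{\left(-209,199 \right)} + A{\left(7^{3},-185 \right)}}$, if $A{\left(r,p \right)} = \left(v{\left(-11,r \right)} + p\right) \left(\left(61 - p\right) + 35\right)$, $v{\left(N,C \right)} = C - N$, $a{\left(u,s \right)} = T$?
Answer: $\frac{1}{47348} \approx 2.112 \cdot 10^{-5}$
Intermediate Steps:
$T = -141$ ($T = -2 + \left(-151 + 12\right) = -2 - 139 = -141$)
$a{\left(u,s \right)} = -141$
$A{\left(r,p \right)} = \left(96 - p\right) \left(11 + p + r\right)$ ($A{\left(r,p \right)} = \left(\left(r - -11\right) + p\right) \left(\left(61 - p\right) + 35\right) = \left(\left(r + 11\right) + p\right) \left(96 - p\right) = \left(\left(11 + r\right) + p\right) \left(96 - p\right) = \left(11 + p + r\right) \left(96 - p\right) = \left(96 - p\right) \left(11 + p + r\right)$)
$\frac{1}{a{\left(-209,199 \right)} + A{\left(7^{3},-185 \right)}} = \frac{1}{-141 + \left(1056 - \left(-185\right)^{2} + 85 \left(-185\right) + 96 \cdot 7^{3} - - 185 \cdot 7^{3}\right)} = \frac{1}{-141 - \left(15966 - 63455\right)} = \frac{1}{-141 + \left(1056 - 34225 - 15725 + 32928 + 63455\right)} = \frac{1}{-141 + 47489} = \frac{1}{47348}$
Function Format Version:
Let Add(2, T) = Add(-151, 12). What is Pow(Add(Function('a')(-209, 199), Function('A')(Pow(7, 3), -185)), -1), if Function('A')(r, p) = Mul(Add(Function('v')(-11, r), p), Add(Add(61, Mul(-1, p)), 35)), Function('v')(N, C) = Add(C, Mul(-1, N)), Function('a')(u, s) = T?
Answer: Rational(1, 47348) ≈ 2.1120e-5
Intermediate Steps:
T = -141 (T = Add(-2, Add(-151, 12)) = Add(-2, -139) = -141)
Function('a')(u, s) = -141
Function('A')(r, p) = Mul(Add(96, Mul(-1, p)), Add(11, p, r)) (Function('A')(r, p) = Mul(Add(Add(r, Mul(-1, -11)), p), Add(Add(61, Mul(-1, p)), 35)) = Mul(Add(Add(r, 11), p), Add(96, Mul(-1, p))) = Mul(Add(Add(11, r), p), Add(96, Mul(-1, p))) = Mul(Add(11, p, r), Add(96, Mul(-1, p))) = Mul(Add(96, Mul(-1, p)), Add(11, p, r)))
Pow(Add(Function('a')(-209, 199), Function('A')(Pow(7, 3), -185)), -1) = Pow(Add(-141, Add(1056, Mul(-1, Pow(-185, 2)), Mul(85, -185), Mul(96, Pow(7, 3)), Mul(-1, -185, Pow(7, 3)))), -1) = Pow(Add(-141, Add(1056, Mul(-1, 34225), -15725, Mul(96, 343), Mul(-1, -185, 343))), -1) = Pow(Add(-141, Add(1056, -34225, -15725, 32928, 63455)), -1) = Pow(Add(-141, 47489), -1) = Pow(47348, -1) = Rational(1, 47348)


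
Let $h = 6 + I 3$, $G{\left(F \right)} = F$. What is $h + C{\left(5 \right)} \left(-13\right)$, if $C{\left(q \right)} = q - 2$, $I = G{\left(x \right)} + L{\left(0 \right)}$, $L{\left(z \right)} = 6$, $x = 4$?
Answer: $-3$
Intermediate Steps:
$I = 10$ ($I = 4 + 6 = 10$)
$C{\left(q \right)} = -2 + q$ ($C{\left(q \right)} = q - 2 = -2 + q$)
$h = 36$ ($h = 6 + 10 \cdot 3 = 6 + 30 = 36$)
$h + C{\left(5 \right)} \left(-13\right) = 36 + \left(-2 + 5\right) \left(-13\right) = 36 + 3 \left(-13\right) = 36 - 39 = -3$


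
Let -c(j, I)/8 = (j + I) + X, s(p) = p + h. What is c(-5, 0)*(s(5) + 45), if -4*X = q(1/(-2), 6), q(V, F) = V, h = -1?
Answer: 1911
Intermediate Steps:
X = ⅛ (X = -¼/(-2) = -¼*(-½) = ⅛ ≈ 0.12500)
s(p) = -1 + p (s(p) = p - 1 = -1 + p)
c(j, I) = -1 - 8*I - 8*j (c(j, I) = -8*((j + I) + ⅛) = -8*((I + j) + ⅛) = -8*(⅛ + I + j) = -1 - 8*I - 8*j)
c(-5, 0)*(s(5) + 45) = (-1 - 8*0 - 8*(-5))*((-1 + 5) + 45) = (-1 + 0 + 40)*(4 + 45) = 39*49 = 1911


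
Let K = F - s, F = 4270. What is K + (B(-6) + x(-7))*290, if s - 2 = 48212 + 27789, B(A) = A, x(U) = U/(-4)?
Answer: -145931/2 ≈ -72966.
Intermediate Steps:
x(U) = -U/4 (x(U) = U*(-¼) = -U/4)
s = 76003 (s = 2 + (48212 + 27789) = 2 + 76001 = 76003)
K = -71733 (K = 4270 - 1*76003 = 4270 - 76003 = -71733)
K + (B(-6) + x(-7))*290 = -71733 + (-6 - ¼*(-7))*290 = -71733 + (-6 + 7/4)*290 = -71733 - 17/4*290 = -71733 - 2465/2 = -145931/2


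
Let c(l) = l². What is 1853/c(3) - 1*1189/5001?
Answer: 3085384/15003 ≈ 205.65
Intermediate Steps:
1853/c(3) - 1*1189/5001 = 1853/(3²) - 1*1189/5001 = 1853/9 - 1189*1/5001 = 1853*(⅑) - 1189/5001 = 1853/9 - 1189/5001 = 3085384/15003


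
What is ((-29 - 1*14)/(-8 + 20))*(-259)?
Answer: 11137/12 ≈ 928.08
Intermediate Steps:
((-29 - 1*14)/(-8 + 20))*(-259) = ((-29 - 14)/12)*(-259) = -43*1/12*(-259) = -43/12*(-259) = 11137/12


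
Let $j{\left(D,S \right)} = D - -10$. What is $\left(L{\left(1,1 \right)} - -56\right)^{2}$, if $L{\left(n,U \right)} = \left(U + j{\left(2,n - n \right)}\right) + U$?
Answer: $4900$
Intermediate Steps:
$j{\left(D,S \right)} = 10 + D$ ($j{\left(D,S \right)} = D + 10 = 10 + D$)
$L{\left(n,U \right)} = 12 + 2 U$ ($L{\left(n,U \right)} = \left(U + \left(10 + 2\right)\right) + U = \left(U + 12\right) + U = \left(12 + U\right) + U = 12 + 2 U$)
$\left(L{\left(1,1 \right)} - -56\right)^{2} = \left(\left(12 + 2 \cdot 1\right) - -56\right)^{2} = \left(\left(12 + 2\right) + \left(60 - 4\right)\right)^{2} = \left(14 + 56\right)^{2} = 70^{2} = 4900$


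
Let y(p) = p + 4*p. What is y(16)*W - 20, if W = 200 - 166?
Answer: 2700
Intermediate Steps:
y(p) = 5*p
W = 34
y(16)*W - 20 = (5*16)*34 - 20 = 80*34 - 20 = 2720 - 20 = 2700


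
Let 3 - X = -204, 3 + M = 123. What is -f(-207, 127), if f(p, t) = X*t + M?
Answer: -26409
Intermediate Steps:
M = 120 (M = -3 + 123 = 120)
X = 207 (X = 3 - 1*(-204) = 3 + 204 = 207)
f(p, t) = 120 + 207*t (f(p, t) = 207*t + 120 = 120 + 207*t)
-f(-207, 127) = -(120 + 207*127) = -(120 + 26289) = -1*26409 = -26409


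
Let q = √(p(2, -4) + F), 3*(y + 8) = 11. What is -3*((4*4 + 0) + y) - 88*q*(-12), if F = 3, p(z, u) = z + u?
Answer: 1021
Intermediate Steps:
p(z, u) = u + z
y = -13/3 (y = -8 + (⅓)*11 = -8 + 11/3 = -13/3 ≈ -4.3333)
q = 1 (q = √((-4 + 2) + 3) = √(-2 + 3) = √1 = 1)
-3*((4*4 + 0) + y) - 88*q*(-12) = -3*((4*4 + 0) - 13/3) - 88*(-12) = -3*((16 + 0) - 13/3) - 88*(-12) = -3*(16 - 13/3) + 1056 = -3*35/3 + 1056 = -35 + 1056 = 1021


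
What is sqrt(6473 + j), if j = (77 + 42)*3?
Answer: sqrt(6830) ≈ 82.644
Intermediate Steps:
j = 357 (j = 119*3 = 357)
sqrt(6473 + j) = sqrt(6473 + 357) = sqrt(6830)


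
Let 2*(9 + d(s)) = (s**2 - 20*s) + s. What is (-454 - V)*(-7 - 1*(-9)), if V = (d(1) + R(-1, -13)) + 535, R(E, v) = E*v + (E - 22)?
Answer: -1922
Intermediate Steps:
d(s) = -9 + s**2/2 - 19*s/2 (d(s) = -9 + ((s**2 - 20*s) + s)/2 = -9 + (s**2 - 19*s)/2 = -9 + (s**2/2 - 19*s/2) = -9 + s**2/2 - 19*s/2)
R(E, v) = -22 + E + E*v (R(E, v) = E*v + (-22 + E) = -22 + E + E*v)
V = 507 (V = ((-9 + (1/2)*1**2 - 19/2*1) + (-22 - 1 - 1*(-13))) + 535 = ((-9 + (1/2)*1 - 19/2) + (-22 - 1 + 13)) + 535 = ((-9 + 1/2 - 19/2) - 10) + 535 = (-18 - 10) + 535 = -28 + 535 = 507)
(-454 - V)*(-7 - 1*(-9)) = (-454 - 1*507)*(-7 - 1*(-9)) = (-454 - 507)*(-7 + 9) = -961*2 = -1922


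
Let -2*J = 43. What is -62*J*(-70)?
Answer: -93310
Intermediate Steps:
J = -43/2 (J = -1/2*43 = -43/2 ≈ -21.500)
-62*J*(-70) = -62*(-43/2)*(-70) = 1333*(-70) = -93310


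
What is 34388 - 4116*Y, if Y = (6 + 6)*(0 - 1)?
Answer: 83780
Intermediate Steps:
Y = -12 (Y = 12*(-1) = -12)
34388 - 4116*Y = 34388 - 4116*(-12) = 34388 + 49392 = 83780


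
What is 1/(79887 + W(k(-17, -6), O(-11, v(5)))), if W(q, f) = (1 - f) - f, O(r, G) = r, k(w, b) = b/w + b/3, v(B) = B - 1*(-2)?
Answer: 1/79910 ≈ 1.2514e-5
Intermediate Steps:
v(B) = 2 + B (v(B) = B + 2 = 2 + B)
k(w, b) = b/3 + b/w (k(w, b) = b/w + b*(⅓) = b/w + b/3 = b/3 + b/w)
W(q, f) = 1 - 2*f
1/(79887 + W(k(-17, -6), O(-11, v(5)))) = 1/(79887 + (1 - 2*(-11))) = 1/(79887 + (1 + 22)) = 1/(79887 + 23) = 1/79910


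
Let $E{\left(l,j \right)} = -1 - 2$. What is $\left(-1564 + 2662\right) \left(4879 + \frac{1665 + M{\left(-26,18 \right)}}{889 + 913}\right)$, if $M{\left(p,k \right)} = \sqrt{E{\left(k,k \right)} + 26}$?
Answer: $\frac{4827699027}{901} + \frac{549 \sqrt{23}}{901} \approx 5.3582 \cdot 10^{6}$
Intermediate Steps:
$E{\left(l,j \right)} = -3$ ($E{\left(l,j \right)} = -1 - 2 = -3$)
$M{\left(p,k \right)} = \sqrt{23}$ ($M{\left(p,k \right)} = \sqrt{-3 + 26} = \sqrt{23}$)
$\left(-1564 + 2662\right) \left(4879 + \frac{1665 + M{\left(-26,18 \right)}}{889 + 913}\right) = \left(-1564 + 2662\right) \left(4879 + \frac{1665 + \sqrt{23}}{889 + 913}\right) = 1098 \left(4879 + \frac{1665 + \sqrt{23}}{1802}\right) = 1098 \left(4879 + \left(1665 + \sqrt{23}\right) \frac{1}{1802}\right) = 1098 \left(4879 + \left(\frac{1665}{1802} + \frac{\sqrt{23}}{1802}\right)\right) = 1098 \left(\frac{8793623}{1802} + \frac{\sqrt{23}}{1802}\right) = \frac{4827699027}{901} + \frac{549 \sqrt{23}}{901}$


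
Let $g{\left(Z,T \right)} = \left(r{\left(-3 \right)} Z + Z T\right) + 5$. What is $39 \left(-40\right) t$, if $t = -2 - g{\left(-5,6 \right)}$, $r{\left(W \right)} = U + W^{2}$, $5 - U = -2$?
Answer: $-160680$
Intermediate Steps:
$U = 7$ ($U = 5 - -2 = 5 + 2 = 7$)
$r{\left(W \right)} = 7 + W^{2}$
$g{\left(Z,T \right)} = 5 + 16 Z + T Z$ ($g{\left(Z,T \right)} = \left(\left(7 + \left(-3\right)^{2}\right) Z + Z T\right) + 5 = \left(\left(7 + 9\right) Z + T Z\right) + 5 = \left(16 Z + T Z\right) + 5 = 5 + 16 Z + T Z$)
$t = 103$ ($t = -2 - \left(5 + 16 \left(-5\right) + 6 \left(-5\right)\right) = -2 - \left(5 - 80 - 30\right) = -2 - -105 = -2 + 105 = 103$)
$39 \left(-40\right) t = 39 \left(-40\right) 103 = \left(-1560\right) 103 = -160680$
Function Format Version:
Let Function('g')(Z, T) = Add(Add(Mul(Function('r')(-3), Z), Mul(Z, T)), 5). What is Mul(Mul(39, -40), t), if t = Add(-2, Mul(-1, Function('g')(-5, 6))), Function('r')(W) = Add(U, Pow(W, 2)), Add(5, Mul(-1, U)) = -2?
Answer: -160680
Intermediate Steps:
U = 7 (U = Add(5, Mul(-1, -2)) = Add(5, 2) = 7)
Function('r')(W) = Add(7, Pow(W, 2))
Function('g')(Z, T) = Add(5, Mul(16, Z), Mul(T, Z)) (Function('g')(Z, T) = Add(Add(Mul(Add(7, Pow(-3, 2)), Z), Mul(Z, T)), 5) = Add(Add(Mul(Add(7, 9), Z), Mul(T, Z)), 5) = Add(Add(Mul(16, Z), Mul(T, Z)), 5) = Add(5, Mul(16, Z), Mul(T, Z)))
t = 103 (t = Add(-2, Mul(-1, Add(5, Mul(16, -5), Mul(6, -5)))) = Add(-2, Mul(-1, Add(5, -80, -30))) = Add(-2, Mul(-1, -105)) = Add(-2, 105) = 103)
Mul(Mul(39, -40), t) = Mul(Mul(39, -40), 103) = Mul(-1560, 103) = -160680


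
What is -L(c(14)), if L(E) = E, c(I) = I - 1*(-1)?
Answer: -15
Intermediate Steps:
c(I) = 1 + I (c(I) = I + 1 = 1 + I)
-L(c(14)) = -(1 + 14) = -1*15 = -15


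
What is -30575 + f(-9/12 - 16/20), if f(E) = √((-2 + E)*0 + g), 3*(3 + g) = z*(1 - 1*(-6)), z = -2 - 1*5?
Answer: -30575 + I*√174/3 ≈ -30575.0 + 4.397*I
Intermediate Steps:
z = -7 (z = -2 - 5 = -7)
g = -58/3 (g = -3 + (-7*(1 - 1*(-6)))/3 = -3 + (-7*(1 + 6))/3 = -3 + (-7*7)/3 = -3 + (⅓)*(-49) = -3 - 49/3 = -58/3 ≈ -19.333)
f(E) = I*√174/3 (f(E) = √((-2 + E)*0 - 58/3) = √(0 - 58/3) = √(-58/3) = I*√174/3)
-30575 + f(-9/12 - 16/20) = -30575 + I*√174/3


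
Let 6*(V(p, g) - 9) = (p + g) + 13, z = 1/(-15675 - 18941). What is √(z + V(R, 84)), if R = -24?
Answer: √57067409706/51924 ≈ 4.6007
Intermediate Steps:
z = -1/34616 (z = 1/(-34616) = -1/34616 ≈ -2.8888e-5)
V(p, g) = 67/6 + g/6 + p/6 (V(p, g) = 9 + ((p + g) + 13)/6 = 9 + ((g + p) + 13)/6 = 9 + (13 + g + p)/6 = 9 + (13/6 + g/6 + p/6) = 67/6 + g/6 + p/6)
√(z + V(R, 84)) = √(-1/34616 + (67/6 + (⅙)*84 + (⅙)*(-24))) = √(-1/34616 + (67/6 + 14 - 4)) = √(-1/34616 + 127/6) = √(2198113/103848) = √57067409706/51924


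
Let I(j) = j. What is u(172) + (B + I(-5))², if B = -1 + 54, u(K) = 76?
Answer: 2380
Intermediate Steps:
B = 53
u(172) + (B + I(-5))² = 76 + (53 - 5)² = 76 + 48² = 76 + 2304 = 2380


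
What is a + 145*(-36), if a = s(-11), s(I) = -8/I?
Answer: -57412/11 ≈ -5219.3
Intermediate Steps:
a = 8/11 (a = -8/(-11) = -8*(-1/11) = 8/11 ≈ 0.72727)
a + 145*(-36) = 8/11 + 145*(-36) = 8/11 - 5220 = -57412/11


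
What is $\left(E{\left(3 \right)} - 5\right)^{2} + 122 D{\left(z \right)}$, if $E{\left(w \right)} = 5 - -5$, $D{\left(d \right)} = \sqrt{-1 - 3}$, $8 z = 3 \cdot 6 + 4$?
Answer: $25 + 244 i \approx 25.0 + 244.0 i$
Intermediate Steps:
$z = \frac{11}{4}$ ($z = \frac{3 \cdot 6 + 4}{8} = \frac{18 + 4}{8} = \frac{1}{8} \cdot 22 = \frac{11}{4} \approx 2.75$)
$D{\left(d \right)} = 2 i$ ($D{\left(d \right)} = \sqrt{-4} = 2 i$)
$E{\left(w \right)} = 10$ ($E{\left(w \right)} = 5 + 5 = 10$)
$\left(E{\left(3 \right)} - 5\right)^{2} + 122 D{\left(z \right)} = \left(10 - 5\right)^{2} + 122 \cdot 2 i = 5^{2} + 244 i = 25 + 244 i$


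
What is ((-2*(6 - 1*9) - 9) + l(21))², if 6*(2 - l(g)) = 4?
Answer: 25/9 ≈ 2.7778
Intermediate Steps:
l(g) = 4/3 (l(g) = 2 - ⅙*4 = 2 - ⅔ = 4/3)
((-2*(6 - 1*9) - 9) + l(21))² = ((-2*(6 - 1*9) - 9) + 4/3)² = ((-2*(6 - 9) - 9) + 4/3)² = ((-2*(-3) - 9) + 4/3)² = ((6 - 9) + 4/3)² = (-3 + 4/3)² = (-5/3)² = 25/9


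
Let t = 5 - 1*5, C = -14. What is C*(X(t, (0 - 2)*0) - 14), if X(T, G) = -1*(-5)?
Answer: 126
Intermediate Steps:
t = 0 (t = 5 - 5 = 0)
X(T, G) = 5
C*(X(t, (0 - 2)*0) - 14) = -14*(5 - 14) = -14*(-9) = 126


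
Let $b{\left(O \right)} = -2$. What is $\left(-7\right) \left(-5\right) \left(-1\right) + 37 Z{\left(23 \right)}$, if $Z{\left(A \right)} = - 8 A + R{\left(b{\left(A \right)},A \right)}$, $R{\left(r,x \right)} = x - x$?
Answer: $-6843$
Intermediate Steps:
$R{\left(r,x \right)} = 0$
$Z{\left(A \right)} = - 8 A$ ($Z{\left(A \right)} = - 8 A + 0 = - 8 A$)
$\left(-7\right) \left(-5\right) \left(-1\right) + 37 Z{\left(23 \right)} = \left(-7\right) \left(-5\right) \left(-1\right) + 37 \left(\left(-8\right) 23\right) = 35 \left(-1\right) + 37 \left(-184\right) = -35 - 6808 = -6843$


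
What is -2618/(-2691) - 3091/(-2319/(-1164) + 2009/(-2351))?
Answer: -7584754192070/2792803221 ≈ -2715.8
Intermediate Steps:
-2618/(-2691) - 3091/(-2319/(-1164) + 2009/(-2351)) = -2618*(-1/2691) - 3091/(-2319*(-1/1164) + 2009*(-1/2351)) = 2618/2691 - 3091/(773/388 - 2009/2351) = 2618/2691 - 3091/1037831/912188 = 2618/2691 - 3091*912188/1037831 = 2618/2691 - 2819573108/1037831 = -7584754192070/2792803221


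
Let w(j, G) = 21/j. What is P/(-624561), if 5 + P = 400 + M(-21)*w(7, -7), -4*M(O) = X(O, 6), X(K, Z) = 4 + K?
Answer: -233/356892 ≈ -0.00065286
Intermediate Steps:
M(O) = -1 - O/4 (M(O) = -(4 + O)/4 = -1 - O/4)
P = 1631/4 (P = -5 + (400 + (-1 - ¼*(-21))*(21/7)) = -5 + (400 + (-1 + 21/4)*(21*(⅐))) = -5 + (400 + (17/4)*3) = -5 + (400 + 51/4) = -5 + 1651/4 = 1631/4 ≈ 407.75)
P/(-624561) = (1631/4)/(-624561) = (1631/4)*(-1/624561) = -233/356892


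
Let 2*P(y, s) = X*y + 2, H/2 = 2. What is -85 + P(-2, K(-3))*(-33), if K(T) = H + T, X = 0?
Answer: -118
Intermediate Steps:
H = 4 (H = 2*2 = 4)
K(T) = 4 + T
P(y, s) = 1 (P(y, s) = (0*y + 2)/2 = (0 + 2)/2 = (½)*2 = 1)
-85 + P(-2, K(-3))*(-33) = -85 + 1*(-33) = -85 - 33 = -118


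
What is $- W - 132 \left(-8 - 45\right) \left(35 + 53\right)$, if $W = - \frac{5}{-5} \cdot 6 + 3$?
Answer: $615639$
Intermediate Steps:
$W = 9$ ($W = \left(-5\right) \left(- \frac{1}{5}\right) 6 + 3 = 1 \cdot 6 + 3 = 6 + 3 = 9$)
$- W - 132 \left(-8 - 45\right) \left(35 + 53\right) = \left(-1\right) 9 - 132 \left(-8 - 45\right) \left(35 + 53\right) = -9 - 132 \left(\left(-53\right) 88\right) = -9 - -615648 = -9 + 615648 = 615639$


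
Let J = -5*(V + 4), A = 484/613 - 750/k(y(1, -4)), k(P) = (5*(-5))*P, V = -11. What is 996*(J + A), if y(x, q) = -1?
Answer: 3534804/613 ≈ 5766.4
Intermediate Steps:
k(P) = -25*P
A = -17906/613 (A = 484/613 - 750/((-25*(-1))) = 484*(1/613) - 750/25 = 484/613 - 750*1/25 = 484/613 - 30 = -17906/613 ≈ -29.210)
J = 35 (J = -5*(-11 + 4) = -5*(-7) = 35)
996*(J + A) = 996*(35 - 17906/613) = 996*(3549/613) = 3534804/613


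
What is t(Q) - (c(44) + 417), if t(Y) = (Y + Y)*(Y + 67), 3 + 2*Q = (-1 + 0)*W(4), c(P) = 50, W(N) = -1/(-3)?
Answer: -6163/9 ≈ -684.78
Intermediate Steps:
W(N) = ⅓ (W(N) = -1*(-⅓) = ⅓)
Q = -5/3 (Q = -3/2 + ((-1 + 0)*(⅓))/2 = -3/2 + (-1*⅓)/2 = -3/2 + (½)*(-⅓) = -3/2 - ⅙ = -5/3 ≈ -1.6667)
t(Y) = 2*Y*(67 + Y) (t(Y) = (2*Y)*(67 + Y) = 2*Y*(67 + Y))
t(Q) - (c(44) + 417) = 2*(-5/3)*(67 - 5/3) - (50 + 417) = 2*(-5/3)*(196/3) - 1*467 = -1960/9 - 467 = -6163/9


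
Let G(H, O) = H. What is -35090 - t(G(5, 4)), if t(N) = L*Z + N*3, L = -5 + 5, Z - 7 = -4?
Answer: -35105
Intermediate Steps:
Z = 3 (Z = 7 - 4 = 3)
L = 0
t(N) = 3*N (t(N) = 0*3 + N*3 = 0 + 3*N = 3*N)
-35090 - t(G(5, 4)) = -35090 - 3*5 = -35090 - 1*15 = -35090 - 15 = -35105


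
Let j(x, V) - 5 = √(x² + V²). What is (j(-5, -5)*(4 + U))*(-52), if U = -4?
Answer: 0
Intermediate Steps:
j(x, V) = 5 + √(V² + x²) (j(x, V) = 5 + √(x² + V²) = 5 + √(V² + x²))
(j(-5, -5)*(4 + U))*(-52) = ((5 + √((-5)² + (-5)²))*(4 - 4))*(-52) = ((5 + √(25 + 25))*0)*(-52) = ((5 + √50)*0)*(-52) = ((5 + 5*√2)*0)*(-52) = 0*(-52) = 0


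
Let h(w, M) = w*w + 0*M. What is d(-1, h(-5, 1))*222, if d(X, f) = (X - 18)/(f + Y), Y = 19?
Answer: -2109/22 ≈ -95.864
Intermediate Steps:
h(w, M) = w² (h(w, M) = w² + 0 = w²)
d(X, f) = (-18 + X)/(19 + f) (d(X, f) = (X - 18)/(f + 19) = (-18 + X)/(19 + f))
d(-1, h(-5, 1))*222 = ((-18 - 1)/(19 + (-5)²))*222 = (-19/(19 + 25))*222 = (-19/44)*222 = ((1/44)*(-19))*222 = -19/44*222 = -2109/22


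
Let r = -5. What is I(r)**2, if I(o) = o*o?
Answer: 625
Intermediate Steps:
I(o) = o**2
I(r)**2 = ((-5)**2)**2 = 25**2 = 625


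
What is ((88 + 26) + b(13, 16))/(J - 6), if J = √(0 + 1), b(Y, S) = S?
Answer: -26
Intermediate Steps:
J = 1 (J = √1 = 1)
((88 + 26) + b(13, 16))/(J - 6) = ((88 + 26) + 16)/(1 - 6) = (114 + 16)/(-5) = -⅕*130 = -26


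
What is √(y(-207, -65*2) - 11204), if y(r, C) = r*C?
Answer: √15706 ≈ 125.32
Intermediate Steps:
y(r, C) = C*r
√(y(-207, -65*2) - 11204) = √(-65*2*(-207) - 11204) = √(-130*(-207) - 11204) = √(26910 - 11204) = √15706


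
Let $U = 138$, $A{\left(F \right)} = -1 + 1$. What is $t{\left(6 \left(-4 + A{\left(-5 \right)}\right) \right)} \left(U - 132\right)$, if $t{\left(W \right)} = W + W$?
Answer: $-288$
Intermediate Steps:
$A{\left(F \right)} = 0$
$t{\left(W \right)} = 2 W$
$t{\left(6 \left(-4 + A{\left(-5 \right)}\right) \right)} \left(U - 132\right) = 2 \cdot 6 \left(-4 + 0\right) \left(138 - 132\right) = 2 \cdot 6 \left(-4\right) 6 = 2 \left(-24\right) 6 = \left(-48\right) 6 = -288$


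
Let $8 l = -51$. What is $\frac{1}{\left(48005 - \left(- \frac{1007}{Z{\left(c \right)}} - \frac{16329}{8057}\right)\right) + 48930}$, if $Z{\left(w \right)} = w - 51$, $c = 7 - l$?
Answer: $\frac{346451}{33574657376} \approx 1.0319 \cdot 10^{-5}$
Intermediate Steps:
$l = - \frac{51}{8}$ ($l = \frac{1}{8} \left(-51\right) = - \frac{51}{8} \approx -6.375$)
$c = \frac{107}{8}$ ($c = 7 - - \frac{51}{8} = 7 + \frac{51}{8} = \frac{107}{8} \approx 13.375$)
$Z{\left(w \right)} = -51 + w$ ($Z{\left(w \right)} = w - 51 = -51 + w$)
$\frac{1}{\left(48005 - \left(- \frac{1007}{Z{\left(c \right)}} - \frac{16329}{8057}\right)\right) + 48930} = \frac{1}{\left(48005 - \left(- \frac{1007}{-51 + \frac{107}{8}} - \frac{16329}{8057}\right)\right) + 48930} = \frac{1}{\left(48005 - \left(- \frac{1007}{- \frac{301}{8}} - \frac{16329}{8057}\right)\right) + 48930} = \frac{1}{\left(48005 - \left(\left(-1007\right) \left(- \frac{8}{301}\right) - \frac{16329}{8057}\right)\right) + 48930} = \frac{1}{\left(48005 - \left(\frac{8056}{301} - \frac{16329}{8057}\right)\right) + 48930} = \frac{1}{\left(48005 - \frac{8570309}{346451}\right) + 48930} = \frac{1}{\frac{16622809946}{346451} + 48930} = \frac{1}{\frac{33574657376}{346451}} = \frac{346451}{33574657376}$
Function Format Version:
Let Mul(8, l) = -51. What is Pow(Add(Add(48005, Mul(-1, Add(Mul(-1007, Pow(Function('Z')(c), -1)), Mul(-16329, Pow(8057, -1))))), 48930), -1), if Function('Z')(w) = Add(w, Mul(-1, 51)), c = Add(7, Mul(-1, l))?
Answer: Rational(346451, 33574657376) ≈ 1.0319e-5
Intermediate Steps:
l = Rational(-51, 8) (l = Mul(Rational(1, 8), -51) = Rational(-51, 8) ≈ -6.3750)
c = Rational(107, 8) (c = Add(7, Mul(-1, Rational(-51, 8))) = Add(7, Rational(51, 8)) = Rational(107, 8) ≈ 13.375)
Function('Z')(w) = Add(-51, w) (Function('Z')(w) = Add(w, -51) = Add(-51, w))
Pow(Add(Add(48005, Mul(-1, Add(Mul(-1007, Pow(Function('Z')(c), -1)), Mul(-16329, Pow(8057, -1))))), 48930), -1) = Pow(Add(Add(48005, Mul(-1, Add(Mul(-1007, Pow(Add(-51, Rational(107, 8)), -1)), Mul(-16329, Pow(8057, -1))))), 48930), -1) = Pow(Add(Add(48005, Mul(-1, Add(Mul(-1007, Pow(Rational(-301, 8), -1)), Mul(-16329, Rational(1, 8057))))), 48930), -1) = Pow(Add(Add(48005, Mul(-1, Add(Mul(-1007, Rational(-8, 301)), Rational(-16329, 8057)))), 48930), -1) = Pow(Add(Add(48005, Mul(-1, Add(Rational(8056, 301), Rational(-16329, 8057)))), 48930), -1) = Pow(Add(Add(48005, Mul(-1, Rational(8570309, 346451))), 48930), -1) = Pow(Add(Add(48005, Rational(-8570309, 346451)), 48930), -1) = Pow(Add(Rational(16622809946, 346451), 48930), -1) = Pow(Rational(33574657376, 346451), -1) = Rational(346451, 33574657376)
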